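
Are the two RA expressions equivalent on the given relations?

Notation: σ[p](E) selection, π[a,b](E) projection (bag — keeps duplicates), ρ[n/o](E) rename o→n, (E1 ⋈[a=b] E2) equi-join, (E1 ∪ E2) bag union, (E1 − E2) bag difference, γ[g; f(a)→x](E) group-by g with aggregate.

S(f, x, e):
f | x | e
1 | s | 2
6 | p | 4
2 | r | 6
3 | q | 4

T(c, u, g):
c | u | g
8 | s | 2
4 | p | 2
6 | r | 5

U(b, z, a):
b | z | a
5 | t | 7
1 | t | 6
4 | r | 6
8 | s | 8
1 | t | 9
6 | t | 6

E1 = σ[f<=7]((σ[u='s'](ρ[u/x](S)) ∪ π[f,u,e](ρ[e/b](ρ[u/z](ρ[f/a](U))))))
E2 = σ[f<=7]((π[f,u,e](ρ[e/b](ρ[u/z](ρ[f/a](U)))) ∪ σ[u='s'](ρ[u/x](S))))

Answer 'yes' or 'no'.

E1 stepwise |·|:
  S → 4
  ρ[u/x](S) → 4
  σ[u='s'](ρ[u/x](S)) → 1
  U → 6
  ρ[f/a](U) → 6
  ρ[u/z](ρ[f/a](U)) → 6
  ρ[e/b](ρ[u/z](ρ[f/a](U))) → 6
  π[f,u,e](ρ[e/b](ρ[u/z](ρ[f/a](U)))) → 6
  (σ[u='s'](ρ[u/x](S)) ∪ π[f,u,e](ρ[e/b](ρ[u/z](ρ[f/a](U))))) → 7
  σ[f<=7]((σ[u='s'](ρ[u/x](S)) ∪ π[f,u,e](ρ[e/b](ρ[u/z](ρ[f/a](U)))))) → 5
E2 stepwise |·|:
  U → 6
  ρ[f/a](U) → 6
  ρ[u/z](ρ[f/a](U)) → 6
  ρ[e/b](ρ[u/z](ρ[f/a](U))) → 6
  π[f,u,e](ρ[e/b](ρ[u/z](ρ[f/a](U)))) → 6
  S → 4
  ρ[u/x](S) → 4
  σ[u='s'](ρ[u/x](S)) → 1
  (π[f,u,e](ρ[e/b](ρ[u/z](ρ[f/a](U)))) ∪ σ[u='s'](ρ[u/x](S))) → 7
  σ[f<=7]((π[f,u,e](ρ[e/b](ρ[u/z](ρ[f/a](U)))) ∪ σ[u='s'](ρ[u/x](S)))) → 5

E1 and E2 produce the same multiset:
f | u | e
1 | s | 2
6 | r | 4
6 | t | 1
6 | t | 6
7 | t | 5

yes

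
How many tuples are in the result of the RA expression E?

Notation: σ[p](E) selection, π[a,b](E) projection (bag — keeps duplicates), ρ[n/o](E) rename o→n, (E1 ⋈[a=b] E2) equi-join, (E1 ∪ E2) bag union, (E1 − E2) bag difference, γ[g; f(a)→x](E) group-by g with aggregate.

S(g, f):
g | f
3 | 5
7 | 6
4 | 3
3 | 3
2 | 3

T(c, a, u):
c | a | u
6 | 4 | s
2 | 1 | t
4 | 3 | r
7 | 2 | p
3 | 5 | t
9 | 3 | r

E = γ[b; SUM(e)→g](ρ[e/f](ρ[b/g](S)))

Row counts bottom-up:
  S → 5
  ρ[b/g](S) → 5
  ρ[e/f](ρ[b/g](S)) → 5
  γ[b; SUM(e)→g](ρ[e/f](ρ[b/g](S))) → 4

|E| = 4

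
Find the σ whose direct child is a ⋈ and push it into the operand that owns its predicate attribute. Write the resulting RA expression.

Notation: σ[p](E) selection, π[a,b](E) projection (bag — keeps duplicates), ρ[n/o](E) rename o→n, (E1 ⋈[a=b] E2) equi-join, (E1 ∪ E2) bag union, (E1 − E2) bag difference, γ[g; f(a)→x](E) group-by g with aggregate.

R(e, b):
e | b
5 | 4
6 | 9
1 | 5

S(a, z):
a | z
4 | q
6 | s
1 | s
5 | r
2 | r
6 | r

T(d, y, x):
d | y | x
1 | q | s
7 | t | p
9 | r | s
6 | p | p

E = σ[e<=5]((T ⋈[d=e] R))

σ filters on e, owned by the right side.
E' = (T ⋈[d=e] σ[e<=5](R))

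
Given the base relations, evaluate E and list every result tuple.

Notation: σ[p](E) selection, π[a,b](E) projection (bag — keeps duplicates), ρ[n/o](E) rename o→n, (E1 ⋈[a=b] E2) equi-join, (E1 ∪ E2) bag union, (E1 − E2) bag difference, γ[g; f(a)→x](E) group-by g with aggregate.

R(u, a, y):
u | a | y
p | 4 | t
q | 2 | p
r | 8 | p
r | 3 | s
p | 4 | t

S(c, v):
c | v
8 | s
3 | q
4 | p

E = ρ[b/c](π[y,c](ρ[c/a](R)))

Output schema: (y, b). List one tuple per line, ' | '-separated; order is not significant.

Stepwise |·|:
  R → 5
  ρ[c/a](R) → 5
  π[y,c](ρ[c/a](R)) → 5
  ρ[b/c](π[y,c](ρ[c/a](R))) → 5

== RESULT ==
y | b
p | 2
p | 8
s | 3
t | 4
t | 4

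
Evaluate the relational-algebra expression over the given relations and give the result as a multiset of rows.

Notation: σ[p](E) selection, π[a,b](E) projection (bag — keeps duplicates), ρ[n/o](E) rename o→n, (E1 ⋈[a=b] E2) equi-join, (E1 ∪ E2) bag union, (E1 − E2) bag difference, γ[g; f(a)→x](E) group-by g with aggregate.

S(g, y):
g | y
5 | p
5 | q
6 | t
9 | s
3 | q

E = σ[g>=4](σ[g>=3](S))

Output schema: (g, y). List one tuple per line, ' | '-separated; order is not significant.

Stepwise |·|:
  S → 5
  σ[g>=3](S) → 5
  σ[g>=4](σ[g>=3](S)) → 4

== RESULT ==
g | y
5 | p
5 | q
6 | t
9 | s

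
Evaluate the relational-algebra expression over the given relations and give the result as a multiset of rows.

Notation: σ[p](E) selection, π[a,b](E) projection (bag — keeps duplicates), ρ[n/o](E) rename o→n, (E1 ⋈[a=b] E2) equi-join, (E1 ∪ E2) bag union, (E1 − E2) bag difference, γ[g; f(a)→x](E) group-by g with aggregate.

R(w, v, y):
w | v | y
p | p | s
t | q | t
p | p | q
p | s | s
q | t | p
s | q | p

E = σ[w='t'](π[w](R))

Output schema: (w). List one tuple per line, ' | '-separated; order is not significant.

Per-node cardinality:
  R → 6
  π[w](R) → 6
  σ[w='t'](π[w](R)) → 1

== RESULT ==
w
t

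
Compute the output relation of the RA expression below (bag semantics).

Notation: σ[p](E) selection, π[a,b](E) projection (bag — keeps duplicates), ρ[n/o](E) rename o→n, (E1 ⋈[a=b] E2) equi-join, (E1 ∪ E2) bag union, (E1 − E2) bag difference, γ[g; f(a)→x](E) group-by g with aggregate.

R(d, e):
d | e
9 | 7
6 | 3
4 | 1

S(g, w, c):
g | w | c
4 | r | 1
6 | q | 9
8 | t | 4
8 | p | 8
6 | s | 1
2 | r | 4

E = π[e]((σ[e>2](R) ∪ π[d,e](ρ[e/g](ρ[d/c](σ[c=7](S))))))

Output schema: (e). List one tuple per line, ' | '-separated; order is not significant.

Subexpression sizes:
  R → 3
  σ[e>2](R) → 2
  S → 6
  σ[c=7](S) → 0
  ρ[d/c](σ[c=7](S)) → 0
  ρ[e/g](ρ[d/c](σ[c=7](S))) → 0
  π[d,e](ρ[e/g](ρ[d/c](σ[c=7](S)))) → 0
  (σ[e>2](R) ∪ π[d,e](ρ[e/g](ρ[d/c](σ[c=7](S))))) → 2
  π[e]((σ[e>2](R) ∪ π[d,e](ρ[e/g](ρ[d/c](σ[c=7](S)))))) → 2

== RESULT ==
e
3
7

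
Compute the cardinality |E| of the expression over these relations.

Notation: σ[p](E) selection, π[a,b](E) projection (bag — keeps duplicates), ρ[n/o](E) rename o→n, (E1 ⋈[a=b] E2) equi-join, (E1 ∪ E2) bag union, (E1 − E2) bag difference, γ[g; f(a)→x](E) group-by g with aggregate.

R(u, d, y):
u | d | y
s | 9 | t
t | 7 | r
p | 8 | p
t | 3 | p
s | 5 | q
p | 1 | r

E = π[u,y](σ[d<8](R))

Per-node cardinality:
  R → 6
  σ[d<8](R) → 4
  π[u,y](σ[d<8](R)) → 4

|E| = 4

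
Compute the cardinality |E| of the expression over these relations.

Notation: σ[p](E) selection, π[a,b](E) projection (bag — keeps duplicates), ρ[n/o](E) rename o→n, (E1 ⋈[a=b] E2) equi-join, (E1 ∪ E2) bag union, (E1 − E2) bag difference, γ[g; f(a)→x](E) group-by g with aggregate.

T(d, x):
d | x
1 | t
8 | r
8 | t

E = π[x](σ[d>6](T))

Stepwise |·|:
  T → 3
  σ[d>6](T) → 2
  π[x](σ[d>6](T)) → 2

|E| = 2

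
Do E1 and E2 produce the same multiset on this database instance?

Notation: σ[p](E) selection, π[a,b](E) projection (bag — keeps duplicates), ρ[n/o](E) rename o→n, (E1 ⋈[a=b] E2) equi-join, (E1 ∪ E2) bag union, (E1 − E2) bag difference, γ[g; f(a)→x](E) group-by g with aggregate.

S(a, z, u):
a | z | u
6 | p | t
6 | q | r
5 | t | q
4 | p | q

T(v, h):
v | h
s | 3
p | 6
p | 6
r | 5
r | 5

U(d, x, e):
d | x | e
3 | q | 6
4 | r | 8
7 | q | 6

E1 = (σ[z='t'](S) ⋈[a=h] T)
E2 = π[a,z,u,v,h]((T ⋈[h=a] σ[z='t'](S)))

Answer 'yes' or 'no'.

E1 row counts bottom-up:
  S → 4
  σ[z='t'](S) → 1
  T → 5
  (σ[z='t'](S) ⋈[a=h] T) → 2
E2 row counts bottom-up:
  T → 5
  S → 4
  σ[z='t'](S) → 1
  (T ⋈[h=a] σ[z='t'](S)) → 2
  π[a,z,u,v,h]((T ⋈[h=a] σ[z='t'](S))) → 2

E1 and E2 produce the same multiset:
a | z | u | v | h
5 | t | q | r | 5
5 | t | q | r | 5

yes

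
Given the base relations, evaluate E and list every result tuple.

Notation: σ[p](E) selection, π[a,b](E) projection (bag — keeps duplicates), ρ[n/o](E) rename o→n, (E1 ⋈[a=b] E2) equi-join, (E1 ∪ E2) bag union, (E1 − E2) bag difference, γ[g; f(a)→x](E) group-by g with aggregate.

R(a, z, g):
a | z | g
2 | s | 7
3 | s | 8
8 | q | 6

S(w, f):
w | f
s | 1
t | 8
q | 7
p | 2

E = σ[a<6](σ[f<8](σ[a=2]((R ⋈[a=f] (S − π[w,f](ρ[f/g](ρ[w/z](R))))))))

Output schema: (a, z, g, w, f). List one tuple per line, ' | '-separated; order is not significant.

Stepwise |·|:
  R → 3
  S → 4
  R → 3
  ρ[w/z](R) → 3
  ρ[f/g](ρ[w/z](R)) → 3
  π[w,f](ρ[f/g](ρ[w/z](R))) → 3
  (S − π[w,f](ρ[f/g](ρ[w/z](R)))) → 4
  (R ⋈[a=f] (S − π[w,f](ρ[f/g](ρ[w/z](R))))) → 2
  σ[a=2]((R ⋈[a=f] (S − π[w,f](ρ[f/g](ρ[w/z](R)))))) → 1
  σ[f<8](σ[a=2]((R ⋈[a=f] (S − π[w,f](ρ[f/g](ρ[w/z](R))))))) → 1
  σ[a<6](σ[f<8](σ[a=2]((R ⋈[a=f] (S − π[w,f](ρ[f/g](ρ[w/z](R)))))))) → 1

== RESULT ==
a | z | g | w | f
2 | s | 7 | p | 2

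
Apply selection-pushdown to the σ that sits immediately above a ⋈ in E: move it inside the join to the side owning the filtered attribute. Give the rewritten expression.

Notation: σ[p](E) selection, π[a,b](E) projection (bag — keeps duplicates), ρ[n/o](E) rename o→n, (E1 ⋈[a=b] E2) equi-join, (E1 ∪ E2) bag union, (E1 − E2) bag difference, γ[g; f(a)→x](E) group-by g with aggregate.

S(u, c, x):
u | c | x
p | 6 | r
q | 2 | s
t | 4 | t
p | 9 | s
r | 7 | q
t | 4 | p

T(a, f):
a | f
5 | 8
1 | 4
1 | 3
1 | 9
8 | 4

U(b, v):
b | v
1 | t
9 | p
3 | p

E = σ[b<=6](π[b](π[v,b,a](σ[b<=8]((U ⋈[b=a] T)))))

σ filters on b, owned by the left side.
E' = σ[b<=6](π[b](π[v,b,a]((σ[b<=8](U) ⋈[b=a] T))))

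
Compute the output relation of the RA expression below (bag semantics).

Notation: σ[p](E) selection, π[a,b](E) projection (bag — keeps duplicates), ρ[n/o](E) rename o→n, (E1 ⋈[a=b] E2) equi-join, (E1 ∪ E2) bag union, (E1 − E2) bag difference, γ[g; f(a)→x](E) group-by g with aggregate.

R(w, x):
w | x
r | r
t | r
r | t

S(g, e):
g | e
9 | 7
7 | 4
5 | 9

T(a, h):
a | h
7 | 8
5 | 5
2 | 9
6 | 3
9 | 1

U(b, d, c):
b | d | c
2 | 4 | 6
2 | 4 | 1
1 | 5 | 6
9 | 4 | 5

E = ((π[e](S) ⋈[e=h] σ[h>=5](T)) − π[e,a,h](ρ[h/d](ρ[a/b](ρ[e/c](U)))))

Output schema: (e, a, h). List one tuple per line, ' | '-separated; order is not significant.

Subexpression sizes:
  S → 3
  π[e](S) → 3
  T → 5
  σ[h>=5](T) → 3
  (π[e](S) ⋈[e=h] σ[h>=5](T)) → 1
  U → 4
  ρ[e/c](U) → 4
  ρ[a/b](ρ[e/c](U)) → 4
  ρ[h/d](ρ[a/b](ρ[e/c](U))) → 4
  π[e,a,h](ρ[h/d](ρ[a/b](ρ[e/c](U)))) → 4
  ((π[e](S) ⋈[e=h] σ[h>=5](T)) − π[e,a,h](ρ[h/d](ρ[a/b](ρ[e/c](U))))) → 1

== RESULT ==
e | a | h
9 | 2 | 9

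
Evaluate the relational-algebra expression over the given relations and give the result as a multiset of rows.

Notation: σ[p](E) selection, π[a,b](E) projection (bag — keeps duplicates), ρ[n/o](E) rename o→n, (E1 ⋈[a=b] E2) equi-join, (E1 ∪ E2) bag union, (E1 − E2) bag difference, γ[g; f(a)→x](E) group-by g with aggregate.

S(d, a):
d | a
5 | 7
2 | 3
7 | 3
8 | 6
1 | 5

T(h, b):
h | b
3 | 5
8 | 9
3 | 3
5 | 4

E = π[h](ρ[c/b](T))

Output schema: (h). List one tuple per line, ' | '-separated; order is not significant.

Row counts bottom-up:
  T → 4
  ρ[c/b](T) → 4
  π[h](ρ[c/b](T)) → 4

== RESULT ==
h
3
3
5
8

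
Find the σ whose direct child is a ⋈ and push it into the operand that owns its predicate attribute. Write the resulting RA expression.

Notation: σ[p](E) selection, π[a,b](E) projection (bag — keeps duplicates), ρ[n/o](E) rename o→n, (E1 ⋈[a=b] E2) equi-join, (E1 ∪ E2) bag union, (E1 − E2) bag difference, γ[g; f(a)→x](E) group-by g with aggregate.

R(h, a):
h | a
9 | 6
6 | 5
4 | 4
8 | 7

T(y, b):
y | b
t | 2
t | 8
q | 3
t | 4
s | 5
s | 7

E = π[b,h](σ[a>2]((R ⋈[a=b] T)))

σ filters on a, owned by the left side.
E' = π[b,h]((σ[a>2](R) ⋈[a=b] T))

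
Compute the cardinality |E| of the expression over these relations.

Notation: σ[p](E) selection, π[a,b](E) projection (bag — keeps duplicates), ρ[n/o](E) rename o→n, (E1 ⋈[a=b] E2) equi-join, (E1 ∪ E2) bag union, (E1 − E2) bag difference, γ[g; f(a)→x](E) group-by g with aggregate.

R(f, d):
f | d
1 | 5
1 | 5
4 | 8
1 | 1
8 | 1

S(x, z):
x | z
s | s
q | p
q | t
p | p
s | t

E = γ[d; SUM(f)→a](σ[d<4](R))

Per-node cardinality:
  R → 5
  σ[d<4](R) → 2
  γ[d; SUM(f)→a](σ[d<4](R)) → 1

|E| = 1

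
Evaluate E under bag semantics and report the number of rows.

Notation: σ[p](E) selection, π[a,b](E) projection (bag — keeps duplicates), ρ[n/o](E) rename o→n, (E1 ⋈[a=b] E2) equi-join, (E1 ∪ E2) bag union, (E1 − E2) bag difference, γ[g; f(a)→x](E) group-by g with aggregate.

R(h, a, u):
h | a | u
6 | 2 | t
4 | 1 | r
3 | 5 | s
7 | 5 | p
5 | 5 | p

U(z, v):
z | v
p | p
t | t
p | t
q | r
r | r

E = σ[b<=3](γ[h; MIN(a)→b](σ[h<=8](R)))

Stepwise |·|:
  R → 5
  σ[h<=8](R) → 5
  γ[h; MIN(a)→b](σ[h<=8](R)) → 5
  σ[b<=3](γ[h; MIN(a)→b](σ[h<=8](R))) → 2

|E| = 2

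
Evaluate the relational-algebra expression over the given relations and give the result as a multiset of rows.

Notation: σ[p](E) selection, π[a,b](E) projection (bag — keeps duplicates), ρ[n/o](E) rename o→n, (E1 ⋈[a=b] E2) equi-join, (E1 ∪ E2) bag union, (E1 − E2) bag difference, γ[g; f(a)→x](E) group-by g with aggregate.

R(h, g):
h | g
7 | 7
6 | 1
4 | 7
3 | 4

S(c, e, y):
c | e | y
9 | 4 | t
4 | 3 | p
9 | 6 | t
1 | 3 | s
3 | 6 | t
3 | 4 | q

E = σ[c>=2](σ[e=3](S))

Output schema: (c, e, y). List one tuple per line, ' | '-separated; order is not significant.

Subexpression sizes:
  S → 6
  σ[e=3](S) → 2
  σ[c>=2](σ[e=3](S)) → 1

== RESULT ==
c | e | y
4 | 3 | p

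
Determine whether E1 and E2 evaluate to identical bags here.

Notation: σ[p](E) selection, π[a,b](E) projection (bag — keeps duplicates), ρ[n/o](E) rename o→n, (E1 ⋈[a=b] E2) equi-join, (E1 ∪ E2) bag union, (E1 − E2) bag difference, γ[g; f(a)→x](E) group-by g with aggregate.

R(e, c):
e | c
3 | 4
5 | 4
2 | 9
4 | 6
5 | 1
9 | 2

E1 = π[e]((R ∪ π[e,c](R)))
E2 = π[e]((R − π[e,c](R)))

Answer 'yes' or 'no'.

E1 row counts bottom-up:
  R → 6
  R → 6
  π[e,c](R) → 6
  (R ∪ π[e,c](R)) → 12
  π[e]((R ∪ π[e,c](R))) → 12
E2 row counts bottom-up:
  R → 6
  R → 6
  π[e,c](R) → 6
  (R − π[e,c](R)) → 0
  π[e]((R − π[e,c](R))) → 0

E1 result:
e
2
2
3
3
4
4
5
5
5
5
9
9
E2 result:
e
(0 rows)
Witness: (2,) appears 2× in E1 but 0× in E2.

no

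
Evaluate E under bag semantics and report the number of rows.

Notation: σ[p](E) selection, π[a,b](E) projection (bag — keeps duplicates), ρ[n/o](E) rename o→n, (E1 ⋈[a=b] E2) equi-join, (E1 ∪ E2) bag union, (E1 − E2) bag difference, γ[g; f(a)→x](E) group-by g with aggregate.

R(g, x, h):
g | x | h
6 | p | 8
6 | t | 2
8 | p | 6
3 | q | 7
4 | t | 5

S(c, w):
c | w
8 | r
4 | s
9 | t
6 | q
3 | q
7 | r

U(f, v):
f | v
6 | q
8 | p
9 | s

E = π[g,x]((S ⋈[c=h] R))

Row counts bottom-up:
  S → 6
  R → 5
  (S ⋈[c=h] R) → 3
  π[g,x]((S ⋈[c=h] R)) → 3

|E| = 3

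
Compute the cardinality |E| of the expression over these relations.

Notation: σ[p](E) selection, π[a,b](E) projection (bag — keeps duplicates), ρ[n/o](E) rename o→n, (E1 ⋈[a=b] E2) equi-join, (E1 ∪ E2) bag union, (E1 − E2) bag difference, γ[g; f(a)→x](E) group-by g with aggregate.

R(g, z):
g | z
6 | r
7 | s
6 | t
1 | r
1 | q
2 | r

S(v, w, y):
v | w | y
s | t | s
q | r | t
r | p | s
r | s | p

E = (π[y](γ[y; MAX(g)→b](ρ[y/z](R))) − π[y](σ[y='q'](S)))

Row counts bottom-up:
  R → 6
  ρ[y/z](R) → 6
  γ[y; MAX(g)→b](ρ[y/z](R)) → 4
  π[y](γ[y; MAX(g)→b](ρ[y/z](R))) → 4
  S → 4
  σ[y='q'](S) → 0
  π[y](σ[y='q'](S)) → 0
  (π[y](γ[y; MAX(g)→b](ρ[y/z](R))) − π[y](σ[y='q'](S))) → 4

|E| = 4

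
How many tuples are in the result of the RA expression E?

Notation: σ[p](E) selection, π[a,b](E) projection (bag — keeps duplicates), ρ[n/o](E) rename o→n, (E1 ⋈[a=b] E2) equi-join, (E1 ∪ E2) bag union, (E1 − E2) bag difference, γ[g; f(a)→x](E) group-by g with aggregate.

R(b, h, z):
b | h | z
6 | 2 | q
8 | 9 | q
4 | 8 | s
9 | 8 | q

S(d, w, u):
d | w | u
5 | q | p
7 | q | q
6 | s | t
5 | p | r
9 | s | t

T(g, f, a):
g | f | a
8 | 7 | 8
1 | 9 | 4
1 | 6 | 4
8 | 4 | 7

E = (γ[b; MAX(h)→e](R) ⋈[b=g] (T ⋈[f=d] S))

Stepwise |·|:
  R → 4
  γ[b; MAX(h)→e](R) → 4
  T → 4
  S → 5
  (T ⋈[f=d] S) → 3
  (γ[b; MAX(h)→e](R) ⋈[b=g] (T ⋈[f=d] S)) → 1

|E| = 1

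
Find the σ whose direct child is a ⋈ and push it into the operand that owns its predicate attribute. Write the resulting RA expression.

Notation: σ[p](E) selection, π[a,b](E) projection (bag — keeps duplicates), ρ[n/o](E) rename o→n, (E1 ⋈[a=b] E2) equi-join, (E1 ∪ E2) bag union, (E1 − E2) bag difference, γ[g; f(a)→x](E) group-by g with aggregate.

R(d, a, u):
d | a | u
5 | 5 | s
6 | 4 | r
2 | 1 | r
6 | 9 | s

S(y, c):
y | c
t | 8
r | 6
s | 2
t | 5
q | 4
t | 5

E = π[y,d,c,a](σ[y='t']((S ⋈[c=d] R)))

σ filters on y, owned by the left side.
E' = π[y,d,c,a]((σ[y='t'](S) ⋈[c=d] R))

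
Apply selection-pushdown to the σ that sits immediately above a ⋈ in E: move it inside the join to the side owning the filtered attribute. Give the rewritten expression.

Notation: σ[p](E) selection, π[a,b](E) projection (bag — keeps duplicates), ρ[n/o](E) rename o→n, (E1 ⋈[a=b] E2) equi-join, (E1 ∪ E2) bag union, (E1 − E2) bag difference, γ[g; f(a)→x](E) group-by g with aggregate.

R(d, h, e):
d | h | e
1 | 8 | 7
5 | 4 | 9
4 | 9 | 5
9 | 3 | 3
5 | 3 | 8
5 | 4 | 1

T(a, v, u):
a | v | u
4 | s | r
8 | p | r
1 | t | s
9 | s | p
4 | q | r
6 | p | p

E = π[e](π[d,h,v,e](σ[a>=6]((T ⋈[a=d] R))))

σ filters on a, owned by the left side.
E' = π[e](π[d,h,v,e]((σ[a>=6](T) ⋈[a=d] R)))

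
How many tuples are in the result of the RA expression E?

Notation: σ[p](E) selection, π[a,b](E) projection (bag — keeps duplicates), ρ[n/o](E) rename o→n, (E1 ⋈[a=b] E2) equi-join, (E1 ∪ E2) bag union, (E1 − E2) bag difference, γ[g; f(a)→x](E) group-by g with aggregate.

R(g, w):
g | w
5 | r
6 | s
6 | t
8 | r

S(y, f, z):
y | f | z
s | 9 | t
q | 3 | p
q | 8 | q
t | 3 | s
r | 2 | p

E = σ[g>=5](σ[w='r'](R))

Row counts bottom-up:
  R → 4
  σ[w='r'](R) → 2
  σ[g>=5](σ[w='r'](R)) → 2

|E| = 2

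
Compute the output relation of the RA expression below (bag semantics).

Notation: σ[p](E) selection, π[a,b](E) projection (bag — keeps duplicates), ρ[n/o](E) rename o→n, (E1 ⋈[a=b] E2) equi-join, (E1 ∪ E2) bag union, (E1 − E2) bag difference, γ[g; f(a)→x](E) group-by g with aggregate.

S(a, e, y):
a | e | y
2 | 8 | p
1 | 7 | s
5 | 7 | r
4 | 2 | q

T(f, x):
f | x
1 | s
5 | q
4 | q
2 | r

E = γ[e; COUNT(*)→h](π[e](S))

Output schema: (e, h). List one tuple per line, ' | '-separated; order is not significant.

Row counts bottom-up:
  S → 4
  π[e](S) → 4
  γ[e; COUNT(*)→h](π[e](S)) → 3

== RESULT ==
e | h
2 | 1
7 | 2
8 | 1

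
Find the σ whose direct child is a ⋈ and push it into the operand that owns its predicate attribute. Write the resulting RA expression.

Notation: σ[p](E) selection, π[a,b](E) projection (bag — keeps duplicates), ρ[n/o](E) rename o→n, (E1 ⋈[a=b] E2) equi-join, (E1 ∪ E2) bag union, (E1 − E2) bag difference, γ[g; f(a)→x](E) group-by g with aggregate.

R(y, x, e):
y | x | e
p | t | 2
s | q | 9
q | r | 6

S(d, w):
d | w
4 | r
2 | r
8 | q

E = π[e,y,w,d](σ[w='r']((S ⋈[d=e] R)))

σ filters on w, owned by the left side.
E' = π[e,y,w,d]((σ[w='r'](S) ⋈[d=e] R))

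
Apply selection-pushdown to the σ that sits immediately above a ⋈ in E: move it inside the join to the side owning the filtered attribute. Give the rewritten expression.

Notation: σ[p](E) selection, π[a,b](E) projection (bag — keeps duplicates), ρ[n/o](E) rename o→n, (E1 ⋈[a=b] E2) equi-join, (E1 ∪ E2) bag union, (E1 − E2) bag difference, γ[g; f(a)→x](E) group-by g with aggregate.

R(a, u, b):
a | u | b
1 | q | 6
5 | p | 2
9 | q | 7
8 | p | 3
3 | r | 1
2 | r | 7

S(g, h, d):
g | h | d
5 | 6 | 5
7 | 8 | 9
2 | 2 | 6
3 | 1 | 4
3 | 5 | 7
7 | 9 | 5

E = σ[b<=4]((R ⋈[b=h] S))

σ filters on b, owned by the left side.
E' = (σ[b<=4](R) ⋈[b=h] S)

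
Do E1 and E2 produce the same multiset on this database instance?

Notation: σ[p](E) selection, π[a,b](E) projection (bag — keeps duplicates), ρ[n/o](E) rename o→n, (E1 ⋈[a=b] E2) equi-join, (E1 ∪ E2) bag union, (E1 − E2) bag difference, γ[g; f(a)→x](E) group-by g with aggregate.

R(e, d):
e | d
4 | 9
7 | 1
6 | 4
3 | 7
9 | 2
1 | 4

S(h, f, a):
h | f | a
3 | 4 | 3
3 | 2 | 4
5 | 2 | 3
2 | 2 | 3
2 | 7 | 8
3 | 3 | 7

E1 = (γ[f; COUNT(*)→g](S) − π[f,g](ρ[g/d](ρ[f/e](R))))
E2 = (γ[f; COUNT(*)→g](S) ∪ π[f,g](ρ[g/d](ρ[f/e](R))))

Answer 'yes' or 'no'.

E1 subexpression sizes:
  S → 6
  γ[f; COUNT(*)→g](S) → 4
  R → 6
  ρ[f/e](R) → 6
  ρ[g/d](ρ[f/e](R)) → 6
  π[f,g](ρ[g/d](ρ[f/e](R))) → 6
  (γ[f; COUNT(*)→g](S) − π[f,g](ρ[g/d](ρ[f/e](R)))) → 3
E2 subexpression sizes:
  S → 6
  γ[f; COUNT(*)→g](S) → 4
  R → 6
  ρ[f/e](R) → 6
  ρ[g/d](ρ[f/e](R)) → 6
  π[f,g](ρ[g/d](ρ[f/e](R))) → 6
  (γ[f; COUNT(*)→g](S) ∪ π[f,g](ρ[g/d](ρ[f/e](R)))) → 10

E1 result:
f | g
2 | 3
3 | 1
4 | 1
E2 result:
f | g
1 | 4
2 | 3
3 | 1
3 | 7
4 | 1
4 | 9
6 | 4
7 | 1
7 | 1
9 | 2
Witness: (7, 1) appears 0× in E1 but 2× in E2.

no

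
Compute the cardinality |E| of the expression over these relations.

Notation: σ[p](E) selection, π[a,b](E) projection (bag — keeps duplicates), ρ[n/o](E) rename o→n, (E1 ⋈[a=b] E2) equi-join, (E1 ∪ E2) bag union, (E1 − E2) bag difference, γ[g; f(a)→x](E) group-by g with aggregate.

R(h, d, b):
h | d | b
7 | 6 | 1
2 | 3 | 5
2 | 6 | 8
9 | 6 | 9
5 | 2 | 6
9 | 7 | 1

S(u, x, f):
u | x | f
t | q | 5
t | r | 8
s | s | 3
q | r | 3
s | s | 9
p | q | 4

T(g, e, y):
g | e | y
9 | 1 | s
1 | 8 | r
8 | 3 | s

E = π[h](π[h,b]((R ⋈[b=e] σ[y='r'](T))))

Stepwise |·|:
  R → 6
  T → 3
  σ[y='r'](T) → 1
  (R ⋈[b=e] σ[y='r'](T)) → 1
  π[h,b]((R ⋈[b=e] σ[y='r'](T))) → 1
  π[h](π[h,b]((R ⋈[b=e] σ[y='r'](T)))) → 1

|E| = 1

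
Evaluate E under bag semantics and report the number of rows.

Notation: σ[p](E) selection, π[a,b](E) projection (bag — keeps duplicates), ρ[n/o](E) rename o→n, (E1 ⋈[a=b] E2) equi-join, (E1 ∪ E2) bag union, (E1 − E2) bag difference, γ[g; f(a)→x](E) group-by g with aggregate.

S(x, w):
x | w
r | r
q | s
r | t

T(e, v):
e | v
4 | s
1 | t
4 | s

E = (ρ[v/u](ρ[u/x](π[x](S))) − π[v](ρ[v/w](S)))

Subexpression sizes:
  S → 3
  π[x](S) → 3
  ρ[u/x](π[x](S)) → 3
  ρ[v/u](ρ[u/x](π[x](S))) → 3
  S → 3
  ρ[v/w](S) → 3
  π[v](ρ[v/w](S)) → 3
  (ρ[v/u](ρ[u/x](π[x](S))) − π[v](ρ[v/w](S))) → 2

|E| = 2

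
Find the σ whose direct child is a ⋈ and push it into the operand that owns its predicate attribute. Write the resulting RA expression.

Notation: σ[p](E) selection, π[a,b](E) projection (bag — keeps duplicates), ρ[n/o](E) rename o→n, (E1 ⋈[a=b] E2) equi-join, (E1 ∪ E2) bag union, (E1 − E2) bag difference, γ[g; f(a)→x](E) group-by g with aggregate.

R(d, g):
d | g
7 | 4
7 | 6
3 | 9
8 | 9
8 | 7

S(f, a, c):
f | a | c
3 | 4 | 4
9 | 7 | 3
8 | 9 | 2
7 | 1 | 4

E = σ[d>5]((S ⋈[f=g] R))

σ filters on d, owned by the right side.
E' = (S ⋈[f=g] σ[d>5](R))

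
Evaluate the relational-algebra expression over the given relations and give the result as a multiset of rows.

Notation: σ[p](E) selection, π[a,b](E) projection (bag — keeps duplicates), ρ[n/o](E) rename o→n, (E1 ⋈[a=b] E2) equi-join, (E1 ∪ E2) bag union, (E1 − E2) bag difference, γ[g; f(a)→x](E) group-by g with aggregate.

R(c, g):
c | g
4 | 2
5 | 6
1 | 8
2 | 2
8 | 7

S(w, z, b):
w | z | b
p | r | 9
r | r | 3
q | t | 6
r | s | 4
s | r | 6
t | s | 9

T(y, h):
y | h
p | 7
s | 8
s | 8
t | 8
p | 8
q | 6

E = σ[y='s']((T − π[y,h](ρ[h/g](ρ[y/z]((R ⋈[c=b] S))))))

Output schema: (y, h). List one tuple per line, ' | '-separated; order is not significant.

Stepwise |·|:
  T → 6
  R → 5
  S → 6
  (R ⋈[c=b] S) → 1
  ρ[y/z]((R ⋈[c=b] S)) → 1
  ρ[h/g](ρ[y/z]((R ⋈[c=b] S))) → 1
  π[y,h](ρ[h/g](ρ[y/z]((R ⋈[c=b] S)))) → 1
  (T − π[y,h](ρ[h/g](ρ[y/z]((R ⋈[c=b] S))))) → 6
  σ[y='s']((T − π[y,h](ρ[h/g](ρ[y/z]((R ⋈[c=b] S)))))) → 2

== RESULT ==
y | h
s | 8
s | 8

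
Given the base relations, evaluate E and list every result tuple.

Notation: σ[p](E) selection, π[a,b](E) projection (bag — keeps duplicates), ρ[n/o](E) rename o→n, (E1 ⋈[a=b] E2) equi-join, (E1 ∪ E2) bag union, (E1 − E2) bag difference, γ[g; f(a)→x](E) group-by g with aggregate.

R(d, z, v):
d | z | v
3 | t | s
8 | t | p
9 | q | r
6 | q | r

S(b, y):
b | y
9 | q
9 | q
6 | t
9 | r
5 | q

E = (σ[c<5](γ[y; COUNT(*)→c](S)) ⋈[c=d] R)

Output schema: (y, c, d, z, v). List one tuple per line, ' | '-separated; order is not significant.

Row counts bottom-up:
  S → 5
  γ[y; COUNT(*)→c](S) → 3
  σ[c<5](γ[y; COUNT(*)→c](S)) → 3
  R → 4
  (σ[c<5](γ[y; COUNT(*)→c](S)) ⋈[c=d] R) → 1

== RESULT ==
y | c | d | z | v
q | 3 | 3 | t | s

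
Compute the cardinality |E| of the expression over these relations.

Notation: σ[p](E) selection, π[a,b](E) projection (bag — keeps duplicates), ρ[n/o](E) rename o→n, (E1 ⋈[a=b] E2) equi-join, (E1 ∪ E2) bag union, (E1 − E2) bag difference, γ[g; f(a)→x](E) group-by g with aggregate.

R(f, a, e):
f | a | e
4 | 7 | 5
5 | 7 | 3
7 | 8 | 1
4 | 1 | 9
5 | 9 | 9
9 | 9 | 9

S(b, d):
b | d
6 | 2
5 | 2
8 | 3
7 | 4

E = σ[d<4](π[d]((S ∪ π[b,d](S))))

Subexpression sizes:
  S → 4
  S → 4
  π[b,d](S) → 4
  (S ∪ π[b,d](S)) → 8
  π[d]((S ∪ π[b,d](S))) → 8
  σ[d<4](π[d]((S ∪ π[b,d](S)))) → 6

|E| = 6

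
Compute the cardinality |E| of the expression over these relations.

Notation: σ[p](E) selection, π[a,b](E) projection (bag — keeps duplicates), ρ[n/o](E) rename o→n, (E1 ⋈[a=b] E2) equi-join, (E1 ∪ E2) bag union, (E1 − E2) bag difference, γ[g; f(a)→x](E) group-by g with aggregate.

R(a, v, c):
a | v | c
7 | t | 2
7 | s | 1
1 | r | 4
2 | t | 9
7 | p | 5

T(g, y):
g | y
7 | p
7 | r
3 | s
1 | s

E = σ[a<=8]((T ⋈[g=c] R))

Stepwise |·|:
  T → 4
  R → 5
  (T ⋈[g=c] R) → 1
  σ[a<=8]((T ⋈[g=c] R)) → 1

|E| = 1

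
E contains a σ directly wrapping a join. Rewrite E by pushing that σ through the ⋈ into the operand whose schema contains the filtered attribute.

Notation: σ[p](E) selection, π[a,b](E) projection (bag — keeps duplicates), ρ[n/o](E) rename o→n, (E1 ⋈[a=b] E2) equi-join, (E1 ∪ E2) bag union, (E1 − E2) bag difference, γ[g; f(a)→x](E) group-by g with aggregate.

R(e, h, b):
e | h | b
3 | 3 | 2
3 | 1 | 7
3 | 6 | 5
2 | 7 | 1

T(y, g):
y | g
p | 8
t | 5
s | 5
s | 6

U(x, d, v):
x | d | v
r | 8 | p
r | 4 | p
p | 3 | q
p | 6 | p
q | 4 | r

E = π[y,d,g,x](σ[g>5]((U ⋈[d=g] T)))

σ filters on g, owned by the right side.
E' = π[y,d,g,x]((U ⋈[d=g] σ[g>5](T)))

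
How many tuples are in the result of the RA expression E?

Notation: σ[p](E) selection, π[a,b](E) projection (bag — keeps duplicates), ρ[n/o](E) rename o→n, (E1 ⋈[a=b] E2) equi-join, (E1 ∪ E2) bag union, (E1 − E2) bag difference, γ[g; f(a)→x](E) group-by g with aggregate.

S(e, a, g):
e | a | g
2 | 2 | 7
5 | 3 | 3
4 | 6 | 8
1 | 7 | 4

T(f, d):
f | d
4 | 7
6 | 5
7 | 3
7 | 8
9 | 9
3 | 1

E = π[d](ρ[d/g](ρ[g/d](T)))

Per-node cardinality:
  T → 6
  ρ[g/d](T) → 6
  ρ[d/g](ρ[g/d](T)) → 6
  π[d](ρ[d/g](ρ[g/d](T))) → 6

|E| = 6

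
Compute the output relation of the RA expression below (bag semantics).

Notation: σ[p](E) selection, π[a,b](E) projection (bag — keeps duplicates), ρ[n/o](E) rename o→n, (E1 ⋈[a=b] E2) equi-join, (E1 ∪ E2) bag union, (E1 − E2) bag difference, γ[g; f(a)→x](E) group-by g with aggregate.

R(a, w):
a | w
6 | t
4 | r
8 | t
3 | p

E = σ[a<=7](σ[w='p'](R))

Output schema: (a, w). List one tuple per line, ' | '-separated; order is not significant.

Per-node cardinality:
  R → 4
  σ[w='p'](R) → 1
  σ[a<=7](σ[w='p'](R)) → 1

== RESULT ==
a | w
3 | p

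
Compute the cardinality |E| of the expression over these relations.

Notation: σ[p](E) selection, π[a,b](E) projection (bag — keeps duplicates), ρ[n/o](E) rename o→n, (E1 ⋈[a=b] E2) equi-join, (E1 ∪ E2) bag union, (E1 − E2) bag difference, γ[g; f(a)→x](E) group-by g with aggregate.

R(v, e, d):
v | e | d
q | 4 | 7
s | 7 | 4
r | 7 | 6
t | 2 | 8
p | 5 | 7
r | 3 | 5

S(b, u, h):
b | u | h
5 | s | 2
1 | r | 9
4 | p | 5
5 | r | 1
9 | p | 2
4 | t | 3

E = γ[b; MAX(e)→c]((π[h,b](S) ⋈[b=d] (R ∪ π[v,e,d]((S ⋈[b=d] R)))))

Stepwise |·|:
  S → 6
  π[h,b](S) → 6
  R → 6
  S → 6
  R → 6
  (S ⋈[b=d] R) → 4
  π[v,e,d]((S ⋈[b=d] R)) → 4
  (R ∪ π[v,e,d]((S ⋈[b=d] R))) → 10
  (π[h,b](S) ⋈[b=d] (R ∪ π[v,e,d]((S ⋈[b=d] R)))) → 12
  γ[b; MAX(e)→c]((π[h,b](S) ⋈[b=d] (R ∪ π[v,e,d]((S ⋈[b=d] R))))) → 2

|E| = 2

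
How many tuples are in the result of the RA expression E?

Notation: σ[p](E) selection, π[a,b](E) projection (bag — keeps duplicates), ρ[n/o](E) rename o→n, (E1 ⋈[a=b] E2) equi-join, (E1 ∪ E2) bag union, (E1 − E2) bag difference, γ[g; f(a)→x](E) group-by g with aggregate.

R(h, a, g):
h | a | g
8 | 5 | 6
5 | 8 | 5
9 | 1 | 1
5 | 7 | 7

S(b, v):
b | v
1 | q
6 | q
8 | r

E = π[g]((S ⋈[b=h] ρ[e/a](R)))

Row counts bottom-up:
  S → 3
  R → 4
  ρ[e/a](R) → 4
  (S ⋈[b=h] ρ[e/a](R)) → 1
  π[g]((S ⋈[b=h] ρ[e/a](R))) → 1

|E| = 1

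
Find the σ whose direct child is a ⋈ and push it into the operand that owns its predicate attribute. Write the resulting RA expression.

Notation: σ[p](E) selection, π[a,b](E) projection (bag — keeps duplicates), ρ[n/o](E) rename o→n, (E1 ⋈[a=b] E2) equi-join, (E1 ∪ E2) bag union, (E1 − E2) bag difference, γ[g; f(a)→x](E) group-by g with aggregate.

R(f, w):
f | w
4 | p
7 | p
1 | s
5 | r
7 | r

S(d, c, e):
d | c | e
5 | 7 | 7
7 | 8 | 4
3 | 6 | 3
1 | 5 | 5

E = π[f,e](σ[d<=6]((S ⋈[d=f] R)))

σ filters on d, owned by the left side.
E' = π[f,e]((σ[d<=6](S) ⋈[d=f] R))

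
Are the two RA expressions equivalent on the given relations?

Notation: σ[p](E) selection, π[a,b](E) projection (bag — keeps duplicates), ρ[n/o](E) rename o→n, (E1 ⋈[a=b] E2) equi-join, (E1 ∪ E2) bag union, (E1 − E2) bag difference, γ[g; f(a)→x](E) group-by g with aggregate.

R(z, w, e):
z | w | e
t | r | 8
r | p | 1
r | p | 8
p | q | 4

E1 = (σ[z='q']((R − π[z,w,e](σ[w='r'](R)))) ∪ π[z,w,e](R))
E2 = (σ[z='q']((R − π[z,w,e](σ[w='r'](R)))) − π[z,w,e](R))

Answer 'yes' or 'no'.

E1 stepwise |·|:
  R → 4
  R → 4
  σ[w='r'](R) → 1
  π[z,w,e](σ[w='r'](R)) → 1
  (R − π[z,w,e](σ[w='r'](R))) → 3
  σ[z='q']((R − π[z,w,e](σ[w='r'](R)))) → 0
  R → 4
  π[z,w,e](R) → 4
  (σ[z='q']((R − π[z,w,e](σ[w='r'](R)))) ∪ π[z,w,e](R)) → 4
E2 stepwise |·|:
  R → 4
  R → 4
  σ[w='r'](R) → 1
  π[z,w,e](σ[w='r'](R)) → 1
  (R − π[z,w,e](σ[w='r'](R))) → 3
  σ[z='q']((R − π[z,w,e](σ[w='r'](R)))) → 0
  R → 4
  π[z,w,e](R) → 4
  (σ[z='q']((R − π[z,w,e](σ[w='r'](R)))) − π[z,w,e](R)) → 0

E1 result:
z | w | e
p | q | 4
r | p | 1
r | p | 8
t | r | 8
E2 result:
z | w | e
(0 rows)
Witness: ('t', 'r', 8) appears 1× in E1 but 0× in E2.

no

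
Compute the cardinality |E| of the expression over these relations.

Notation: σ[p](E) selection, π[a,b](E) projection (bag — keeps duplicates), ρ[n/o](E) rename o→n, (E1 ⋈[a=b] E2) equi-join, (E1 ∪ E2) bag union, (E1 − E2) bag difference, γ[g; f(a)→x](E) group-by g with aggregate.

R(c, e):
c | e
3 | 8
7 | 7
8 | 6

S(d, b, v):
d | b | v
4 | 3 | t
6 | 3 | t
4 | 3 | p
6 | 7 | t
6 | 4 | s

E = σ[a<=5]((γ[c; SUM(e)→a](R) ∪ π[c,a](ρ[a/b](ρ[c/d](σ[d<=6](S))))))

Per-node cardinality:
  R → 3
  γ[c; SUM(e)→a](R) → 3
  S → 5
  σ[d<=6](S) → 5
  ρ[c/d](σ[d<=6](S)) → 5
  ρ[a/b](ρ[c/d](σ[d<=6](S))) → 5
  π[c,a](ρ[a/b](ρ[c/d](σ[d<=6](S)))) → 5
  (γ[c; SUM(e)→a](R) ∪ π[c,a](ρ[a/b](ρ[c/d](σ[d<=6](S))))) → 8
  σ[a<=5]((γ[c; SUM(e)→a](R) ∪ π[c,a](ρ[a/b](ρ[c/d](σ[d<=6](S)))))) → 4

|E| = 4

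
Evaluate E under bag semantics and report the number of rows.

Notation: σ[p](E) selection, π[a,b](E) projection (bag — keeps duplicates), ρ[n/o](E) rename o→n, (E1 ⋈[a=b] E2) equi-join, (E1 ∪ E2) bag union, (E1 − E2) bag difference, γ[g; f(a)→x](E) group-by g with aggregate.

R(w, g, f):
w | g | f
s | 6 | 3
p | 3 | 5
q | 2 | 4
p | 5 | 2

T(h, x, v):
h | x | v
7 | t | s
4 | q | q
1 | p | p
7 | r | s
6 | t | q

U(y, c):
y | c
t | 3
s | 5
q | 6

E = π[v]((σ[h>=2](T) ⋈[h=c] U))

Subexpression sizes:
  T → 5
  σ[h>=2](T) → 4
  U → 3
  (σ[h>=2](T) ⋈[h=c] U) → 1
  π[v]((σ[h>=2](T) ⋈[h=c] U)) → 1

|E| = 1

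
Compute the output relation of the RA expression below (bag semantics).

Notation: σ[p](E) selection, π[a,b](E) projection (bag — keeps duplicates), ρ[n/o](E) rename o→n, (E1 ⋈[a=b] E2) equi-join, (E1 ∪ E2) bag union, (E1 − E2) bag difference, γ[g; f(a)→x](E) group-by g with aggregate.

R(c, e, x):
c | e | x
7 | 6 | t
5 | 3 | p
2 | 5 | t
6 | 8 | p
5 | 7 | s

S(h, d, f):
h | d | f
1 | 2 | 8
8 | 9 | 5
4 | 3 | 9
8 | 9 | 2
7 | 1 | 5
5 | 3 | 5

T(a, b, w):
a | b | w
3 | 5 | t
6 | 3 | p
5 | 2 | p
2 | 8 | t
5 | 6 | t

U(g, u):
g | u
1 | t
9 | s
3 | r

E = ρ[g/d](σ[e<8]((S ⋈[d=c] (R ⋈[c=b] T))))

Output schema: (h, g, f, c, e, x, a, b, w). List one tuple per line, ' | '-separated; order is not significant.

Row counts bottom-up:
  S → 6
  R → 5
  T → 5
  (R ⋈[c=b] T) → 4
  (S ⋈[d=c] (R ⋈[c=b] T)) → 1
  σ[e<8]((S ⋈[d=c] (R ⋈[c=b] T))) → 1
  ρ[g/d](σ[e<8]((S ⋈[d=c] (R ⋈[c=b] T)))) → 1

== RESULT ==
h | g | f | c | e | x | a | b | w
1 | 2 | 8 | 2 | 5 | t | 5 | 2 | p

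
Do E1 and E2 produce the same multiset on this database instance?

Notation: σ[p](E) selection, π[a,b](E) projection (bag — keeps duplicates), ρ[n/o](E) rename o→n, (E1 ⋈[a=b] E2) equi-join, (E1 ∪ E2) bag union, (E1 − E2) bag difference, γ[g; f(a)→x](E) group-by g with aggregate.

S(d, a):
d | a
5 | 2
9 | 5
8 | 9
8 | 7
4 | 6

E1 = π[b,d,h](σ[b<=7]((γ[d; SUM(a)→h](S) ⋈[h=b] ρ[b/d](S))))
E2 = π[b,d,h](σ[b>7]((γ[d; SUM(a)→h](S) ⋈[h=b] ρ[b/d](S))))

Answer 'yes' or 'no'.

E1 per-node cardinality:
  S → 5
  γ[d; SUM(a)→h](S) → 4
  S → 5
  ρ[b/d](S) → 5
  (γ[d; SUM(a)→h](S) ⋈[h=b] ρ[b/d](S)) → 1
  σ[b<=7]((γ[d; SUM(a)→h](S) ⋈[h=b] ρ[b/d](S))) → 1
  π[b,d,h](σ[b<=7]((γ[d; SUM(a)→h](S) ⋈[h=b] ρ[b/d](S)))) → 1
E2 per-node cardinality:
  S → 5
  γ[d; SUM(a)→h](S) → 4
  S → 5
  ρ[b/d](S) → 5
  (γ[d; SUM(a)→h](S) ⋈[h=b] ρ[b/d](S)) → 1
  σ[b>7]((γ[d; SUM(a)→h](S) ⋈[h=b] ρ[b/d](S))) → 0
  π[b,d,h](σ[b>7]((γ[d; SUM(a)→h](S) ⋈[h=b] ρ[b/d](S)))) → 0

E1 result:
b | d | h
5 | 9 | 5
E2 result:
b | d | h
(0 rows)
Witness: (5, 9, 5) appears 1× in E1 but 0× in E2.

no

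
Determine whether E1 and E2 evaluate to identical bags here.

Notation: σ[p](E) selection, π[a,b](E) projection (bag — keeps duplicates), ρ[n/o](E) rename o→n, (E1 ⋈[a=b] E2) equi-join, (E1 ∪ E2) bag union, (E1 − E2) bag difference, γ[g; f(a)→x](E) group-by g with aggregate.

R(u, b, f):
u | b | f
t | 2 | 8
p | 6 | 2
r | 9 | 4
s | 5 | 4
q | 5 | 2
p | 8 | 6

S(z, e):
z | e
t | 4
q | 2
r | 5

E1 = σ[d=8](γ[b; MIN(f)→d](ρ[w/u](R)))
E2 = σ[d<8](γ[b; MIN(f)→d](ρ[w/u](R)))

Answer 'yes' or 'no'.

E1 per-node cardinality:
  R → 6
  ρ[w/u](R) → 6
  γ[b; MIN(f)→d](ρ[w/u](R)) → 5
  σ[d=8](γ[b; MIN(f)→d](ρ[w/u](R))) → 1
E2 per-node cardinality:
  R → 6
  ρ[w/u](R) → 6
  γ[b; MIN(f)→d](ρ[w/u](R)) → 5
  σ[d<8](γ[b; MIN(f)→d](ρ[w/u](R))) → 4

E1 result:
b | d
2 | 8
E2 result:
b | d
5 | 2
6 | 2
8 | 6
9 | 4
Witness: (6, 2) appears 0× in E1 but 1× in E2.

no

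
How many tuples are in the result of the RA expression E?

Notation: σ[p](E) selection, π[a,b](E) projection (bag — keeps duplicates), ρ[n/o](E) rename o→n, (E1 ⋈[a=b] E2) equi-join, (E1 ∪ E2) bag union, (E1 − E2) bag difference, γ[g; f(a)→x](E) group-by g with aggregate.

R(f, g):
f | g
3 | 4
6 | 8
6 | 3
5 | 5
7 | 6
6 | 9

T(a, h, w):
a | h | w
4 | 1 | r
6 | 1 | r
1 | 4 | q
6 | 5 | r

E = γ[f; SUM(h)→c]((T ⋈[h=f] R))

Subexpression sizes:
  T → 4
  R → 6
  (T ⋈[h=f] R) → 1
  γ[f; SUM(h)→c]((T ⋈[h=f] R)) → 1

|E| = 1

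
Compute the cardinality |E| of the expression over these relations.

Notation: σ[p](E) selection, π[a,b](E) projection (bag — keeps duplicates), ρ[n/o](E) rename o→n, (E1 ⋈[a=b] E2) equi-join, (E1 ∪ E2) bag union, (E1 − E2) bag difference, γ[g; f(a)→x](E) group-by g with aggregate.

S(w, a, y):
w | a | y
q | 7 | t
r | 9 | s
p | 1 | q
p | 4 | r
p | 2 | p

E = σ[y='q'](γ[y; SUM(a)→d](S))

Stepwise |·|:
  S → 5
  γ[y; SUM(a)→d](S) → 5
  σ[y='q'](γ[y; SUM(a)→d](S)) → 1

|E| = 1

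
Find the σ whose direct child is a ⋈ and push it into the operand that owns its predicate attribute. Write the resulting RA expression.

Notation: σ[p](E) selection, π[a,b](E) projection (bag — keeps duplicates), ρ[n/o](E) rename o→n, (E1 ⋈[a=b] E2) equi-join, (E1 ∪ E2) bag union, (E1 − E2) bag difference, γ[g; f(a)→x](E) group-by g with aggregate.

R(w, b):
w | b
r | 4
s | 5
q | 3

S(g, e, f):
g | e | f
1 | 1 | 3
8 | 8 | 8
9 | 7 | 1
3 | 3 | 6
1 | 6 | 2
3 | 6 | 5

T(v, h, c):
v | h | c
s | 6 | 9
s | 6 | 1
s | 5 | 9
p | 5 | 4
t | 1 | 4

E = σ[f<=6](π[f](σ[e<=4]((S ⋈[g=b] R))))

σ filters on e, owned by the left side.
E' = σ[f<=6](π[f]((σ[e<=4](S) ⋈[g=b] R)))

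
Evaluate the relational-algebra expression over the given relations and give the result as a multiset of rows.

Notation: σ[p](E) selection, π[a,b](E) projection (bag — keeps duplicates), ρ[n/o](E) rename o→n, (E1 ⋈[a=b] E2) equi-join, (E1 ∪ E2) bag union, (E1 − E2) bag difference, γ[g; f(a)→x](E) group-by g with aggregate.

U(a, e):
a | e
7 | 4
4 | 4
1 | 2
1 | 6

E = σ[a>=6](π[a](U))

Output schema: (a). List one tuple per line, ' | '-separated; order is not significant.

Row counts bottom-up:
  U → 4
  π[a](U) → 4
  σ[a>=6](π[a](U)) → 1

== RESULT ==
a
7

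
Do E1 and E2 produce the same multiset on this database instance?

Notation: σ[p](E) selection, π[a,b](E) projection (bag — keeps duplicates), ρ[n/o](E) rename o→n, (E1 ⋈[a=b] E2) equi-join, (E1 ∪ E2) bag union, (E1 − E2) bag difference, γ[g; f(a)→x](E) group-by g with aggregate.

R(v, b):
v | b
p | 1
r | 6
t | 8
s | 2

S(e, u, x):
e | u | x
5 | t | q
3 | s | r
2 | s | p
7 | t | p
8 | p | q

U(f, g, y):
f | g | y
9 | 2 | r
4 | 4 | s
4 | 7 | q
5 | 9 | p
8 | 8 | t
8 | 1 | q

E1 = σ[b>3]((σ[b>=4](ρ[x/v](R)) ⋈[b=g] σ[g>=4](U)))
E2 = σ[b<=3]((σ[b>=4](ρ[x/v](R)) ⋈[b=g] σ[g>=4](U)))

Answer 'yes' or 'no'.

E1 per-node cardinality:
  R → 4
  ρ[x/v](R) → 4
  σ[b>=4](ρ[x/v](R)) → 2
  U → 6
  σ[g>=4](U) → 4
  (σ[b>=4](ρ[x/v](R)) ⋈[b=g] σ[g>=4](U)) → 1
  σ[b>3]((σ[b>=4](ρ[x/v](R)) ⋈[b=g] σ[g>=4](U))) → 1
E2 per-node cardinality:
  R → 4
  ρ[x/v](R) → 4
  σ[b>=4](ρ[x/v](R)) → 2
  U → 6
  σ[g>=4](U) → 4
  (σ[b>=4](ρ[x/v](R)) ⋈[b=g] σ[g>=4](U)) → 1
  σ[b<=3]((σ[b>=4](ρ[x/v](R)) ⋈[b=g] σ[g>=4](U))) → 0

E1 result:
x | b | f | g | y
t | 8 | 8 | 8 | t
E2 result:
x | b | f | g | y
(0 rows)
Witness: ('t', 8, 8, 8, 't') appears 1× in E1 but 0× in E2.

no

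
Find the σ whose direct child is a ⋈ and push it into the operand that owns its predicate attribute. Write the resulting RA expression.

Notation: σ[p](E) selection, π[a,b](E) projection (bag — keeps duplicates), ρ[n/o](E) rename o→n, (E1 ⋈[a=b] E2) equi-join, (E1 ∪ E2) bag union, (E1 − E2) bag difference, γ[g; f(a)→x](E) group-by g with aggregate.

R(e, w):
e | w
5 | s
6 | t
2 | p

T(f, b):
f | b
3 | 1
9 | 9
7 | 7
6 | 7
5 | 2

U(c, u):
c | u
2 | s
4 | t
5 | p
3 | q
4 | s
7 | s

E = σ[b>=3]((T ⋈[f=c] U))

σ filters on b, owned by the left side.
E' = (σ[b>=3](T) ⋈[f=c] U)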